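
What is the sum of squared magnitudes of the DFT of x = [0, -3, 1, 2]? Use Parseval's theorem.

Parseval: Σ|x[n]|² = (1/N)Σ|X[k]|², so Σ|X[k]|² = N·Σ|x[n]|² = 4·14.0000

Σ|X[k]|² = N·Σ|x[n]|² = 4·14.0000 = 56.0000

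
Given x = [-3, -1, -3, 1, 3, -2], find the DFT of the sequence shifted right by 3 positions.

Time shift by 3: X_shifted[k] = ω_6^(3k) · X[k]
Shifted x = [1, 3, -2, -3, -1, -3]

DFT(x[n-3]) = [-5, 5.5000-4.3301i, -0.5000-6.0622i, 1, -0.5000+6.0622i, 5.5000+4.3301i]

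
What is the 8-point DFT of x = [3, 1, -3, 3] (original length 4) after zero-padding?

Original 4-point DFT: [4, 6+2i, -4, 6-2i]
Zero-padded 8-point DFT provides frequency interpolation.

DFT_8([x, 0, ...]) = [4, 1.5858+0.1716i, 6+2i, 4.4142-5.8284i, -4, 4.4142+5.8284i, 6-2i, 1.5858-0.1716i]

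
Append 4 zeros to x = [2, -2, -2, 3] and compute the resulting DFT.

Original 4-point DFT: [1, 4+5i, -1, 4-5i]
Zero-padded 8-point DFT provides frequency interpolation.

DFT_8([x, 0, ...]) = [1, -1.5355+1.2929i, 4+5i, 5.5355-2.7071i, -1, 5.5355+2.7071i, 4-5i, -1.5355-1.2929i]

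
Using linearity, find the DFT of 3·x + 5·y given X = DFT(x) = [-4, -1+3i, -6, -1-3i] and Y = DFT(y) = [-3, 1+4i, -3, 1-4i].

By linearity: DFT(3x + 5y) = 3·DFT(x) + 5·DFT(y)
= 3·[-4, -1+3i, -6, -1-3i] + 5·[-3, 1+4i, -3, 1-4i]

Computing element-wise:
Z[0] = 3·(-4) + 5·(-3) = -27
Z[1] = 3·(-1+3i) + 5·(1+4i) = 2+29i
Z[2] = 3·(-6) + 5·(-3) = -33
Z[3] = 3·(-1-3i) + 5·(1-4i) = 2-29i

DFT(3x + 5y) = 3·X + 5·Y = [-27, 2+29i, -33, 2-29i]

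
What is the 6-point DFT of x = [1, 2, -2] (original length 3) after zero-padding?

Original 3-point DFT: [1, 1.0000-3.4641i, 1.0000+3.4641i]
Zero-padded 6-point DFT provides frequency interpolation.

DFT_6([x, 0, ...]) = [1, 3, 1.0000-3.4641i, -3, 1.0000+3.4641i, 3]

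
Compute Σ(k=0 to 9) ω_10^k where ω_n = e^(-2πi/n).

Sum of all nth roots of unity equals 0 for n > 1 (geometric series with r ≠ 1).

0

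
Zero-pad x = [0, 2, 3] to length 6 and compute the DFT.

Original 3-point DFT: [5, -2.5000+0.8660i, -2.5000-0.8660i]
Zero-padded 6-point DFT provides frequency interpolation.

DFT_6([x, 0, ...]) = [5, -0.5000-4.3301i, -2.5000+0.8660i, 1, -2.5000-0.8660i, -0.5000+4.3301i]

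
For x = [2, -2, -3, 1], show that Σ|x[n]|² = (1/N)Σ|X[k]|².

Time domain:
Σ|x[n]|² = |2|² + |-2|² + |-3|² + |1|² = 18.0000

Frequency domain:
(1/4)Σ|X[k]|² = (1/4)(|-2|² + |5+3i|² + |0|² + |5-3i|²) = (1/4)·72.0000 = 18.0000

Both sides agree, confirming Parseval's theorem.

Σ|x[n]|² = (1/N)Σ|X[k]|² = 18.0000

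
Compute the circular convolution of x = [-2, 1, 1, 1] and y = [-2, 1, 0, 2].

(x ⊛ y)[n] = Σ(m=0 to 3) x[m] · y[(n-m) mod 4]

Computing each output sample:
(x ⊛ y)[0] = 7
(x ⊛ y)[1] = -2
(x ⊛ y)[2] = 1
(x ⊛ y)[3] = -5

x ⊛ y = [7, -2, 1, -5]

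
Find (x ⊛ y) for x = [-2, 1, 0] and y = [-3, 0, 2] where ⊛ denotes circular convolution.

(x ⊛ y)[n] = Σ(m=0 to 2) x[m] · y[(n-m) mod 3]

Computing each output sample:
(x ⊛ y)[0] = 8
(x ⊛ y)[1] = -3
(x ⊛ y)[2] = -4

x ⊛ y = [8, -3, -4]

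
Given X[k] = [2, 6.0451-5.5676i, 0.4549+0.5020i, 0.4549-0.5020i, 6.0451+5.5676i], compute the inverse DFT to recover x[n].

x[n] = (1/5) Σ(k=0 to 4) X[k] · e^(2πikn/5)

Computing each x[n]:
x[0] = 3
x[1] = 3
x[2] = 0
x[3] = -3
x[4] = -1

x = [3, 3, 0, -3, -1]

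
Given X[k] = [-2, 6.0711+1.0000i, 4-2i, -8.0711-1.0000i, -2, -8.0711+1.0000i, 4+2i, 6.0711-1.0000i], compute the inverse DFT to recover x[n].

x[n] = (1/8) Σ(k=0 to 7) X[k] · e^(2πikn/8)

Computing each x[n]:
x[0] = 0
x[1] = 3
x[2] = -2
x[3] = -3
x[4] = 1
x[5] = -2
x[6] = -1
x[7] = 2

x = [0, 3, -2, -3, 1, -2, -1, 2]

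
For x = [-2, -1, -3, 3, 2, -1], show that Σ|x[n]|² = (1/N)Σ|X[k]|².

Time domain:
Σ|x[n]|² = |-2|² + |-1|² + |-3|² + |3|² + |2|² + |-1|² = 28.0000

Frequency domain:
(1/6)Σ|X[k]|² = (1/6)(|-2|² + |-5.5000+4.3301i|² + |2.5000-4.3301i|² + |-4|² + |2.5000+4.3301i|² + |-5.5000-4.3301i|²) = (1/6)·168.0000 = 28.0000

Both sides agree, confirming Parseval's theorem.

Σ|x[n]|² = (1/N)Σ|X[k]|² = 28.0000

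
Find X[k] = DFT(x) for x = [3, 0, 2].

X[k] = Σ(n=0 to 2) x[n] · ω_3^(nk)
where ω_3 = e^(-2πi/3)

Computing each X[k]:
X[0] = 5
X[1] = 2.0000+1.7321i
X[2] = 2.0000-1.7321i

X = [5, 2.0000+1.7321i, 2.0000-1.7321i]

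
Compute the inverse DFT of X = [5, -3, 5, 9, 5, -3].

x[n] = (1/6) Σ(k=0 to 5) X[k] · e^(2πikn/6)

Computing each x[n]:
x[0] = 3
x[1] = -2
x[2] = 2
x[3] = 2
x[4] = 2
x[5] = -2

x = [3, -2, 2, 2, 2, -2]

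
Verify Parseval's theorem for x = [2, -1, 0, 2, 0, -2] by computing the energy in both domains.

Time domain:
Σ|x[n]|² = |2|² + |-1|² + |0|² + |2|² + |0|² + |-2|² = 13.0000

Frequency domain:
(1/6)Σ|X[k]|² = (1/6)(|1|² + |-1.5000-0.8660i|² + |5.5000-0.8660i|² + |3|² + |5.5000+0.8660i|² + |-1.5000+0.8660i|²) = (1/6)·78.0000 = 13.0000

Both sides agree, confirming Parseval's theorem.

Σ|x[n]|² = (1/N)Σ|X[k]|² = 13.0000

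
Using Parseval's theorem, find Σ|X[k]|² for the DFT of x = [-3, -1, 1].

Parseval: Σ|x[n]|² = (1/N)Σ|X[k]|², so Σ|X[k]|² = N·Σ|x[n]|² = 3·11.0000

Σ|X[k]|² = N·Σ|x[n]|² = 3·11.0000 = 33.0000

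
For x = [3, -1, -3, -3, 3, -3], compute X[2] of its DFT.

X[2] = Σ(n=0 to 5) x[n] · ω_6^(2n) where ω_6 = e^(-2πi/6)
= (3)·ω_6^0 + (-1)·ω_6^2 + (-3)·ω_6^4 + (-3)·ω_6^6 + (3)·ω_6^8 + (-3)·ω_6^10

X[2] = 2.0000-6.9282i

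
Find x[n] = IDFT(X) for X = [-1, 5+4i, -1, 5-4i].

x[n] = (1/4) Σ(k=0 to 3) X[k] · e^(2πikn/4)

Computing each x[n]:
x[0] = 2
x[1] = -2
x[2] = -3
x[3] = 2

x = [2, -2, -3, 2]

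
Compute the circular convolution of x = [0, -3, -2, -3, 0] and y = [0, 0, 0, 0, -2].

(x ⊛ y)[n] = Σ(m=0 to 4) x[m] · y[(n-m) mod 5]

Computing each output sample:
(x ⊛ y)[0] = 6
(x ⊛ y)[1] = 4
(x ⊛ y)[2] = 6
(x ⊛ y)[3] = 0
(x ⊛ y)[4] = 0

x ⊛ y = [6, 4, 6, 0, 0]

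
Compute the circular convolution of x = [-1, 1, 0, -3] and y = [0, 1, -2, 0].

(x ⊛ y)[n] = Σ(m=0 to 3) x[m] · y[(n-m) mod 4]

Computing each output sample:
(x ⊛ y)[0] = -3
(x ⊛ y)[1] = 5
(x ⊛ y)[2] = 3
(x ⊛ y)[3] = -2

x ⊛ y = [-3, 5, 3, -2]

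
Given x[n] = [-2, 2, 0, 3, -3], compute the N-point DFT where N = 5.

X[k] = Σ(n=0 to 4) x[n] · ω_5^(nk)
where ω_5 = e^(-2πi/5)

Computing each X[k]:
X[0] = 0
X[1] = -4.7361-2.9919i
X[2] = -0.2639-5.7921i
X[3] = -0.2639+5.7921i
X[4] = -4.7361+2.9919i

X = [0, -4.7361-2.9919i, -0.2639-5.7921i, -0.2639+5.7921i, -4.7361+2.9919i]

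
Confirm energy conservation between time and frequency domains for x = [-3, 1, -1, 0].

Time domain:
Σ|x[n]|² = |-3|² + |1|² + |-1|² + |0|² = 11.0000

Frequency domain:
(1/4)Σ|X[k]|² = (1/4)(|-3|² + |-2-1i|² + |-5|² + |-2+1i|²) = (1/4)·44.0000 = 11.0000

Both sides agree, confirming Parseval's theorem.

Σ|x[n]|² = (1/N)Σ|X[k]|² = 11.0000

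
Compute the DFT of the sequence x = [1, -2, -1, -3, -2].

X[k] = Σ(n=0 to 4) x[n] · ω_5^(nk)
where ω_5 = e^(-2πi/5)

Computing each X[k]:
X[0] = -7
X[1] = 3.0000-1.1756i
X[2] = 3.0000+1.9021i
X[3] = 3.0000-1.9021i
X[4] = 3.0000+1.1756i

X = [-7, 3.0000-1.1756i, 3.0000+1.9021i, 3.0000-1.9021i, 3.0000+1.1756i]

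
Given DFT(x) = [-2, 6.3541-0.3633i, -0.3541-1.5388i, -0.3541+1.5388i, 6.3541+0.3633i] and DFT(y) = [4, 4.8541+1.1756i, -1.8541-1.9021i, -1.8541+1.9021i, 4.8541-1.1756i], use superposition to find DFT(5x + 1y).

By linearity: DFT(5x + 1y) = 5·DFT(x) + 1·DFT(y)
= 5·[-2, 6.3541-0.3633i, -0.3541-1.5388i, -0.3541+1.5388i, 6.3541+0.3633i] + 1·[4, 4.8541+1.1756i, -1.8541-1.9021i, -1.8541+1.9021i, 4.8541-1.1756i]

Computing element-wise:
Z[0] = 5·(-2) + 1·(4) = -6
Z[1] = 5·(6.3541-0.3633i) + 1·(4.8541+1.1756i) = 36.6246-0.6409i
Z[2] = 5·(-0.3541-1.5388i) + 1·(-1.8541-1.9021i) = -3.6246-9.5961i
Z[3] = 5·(-0.3541+1.5388i) + 1·(-1.8541+1.9021i) = -3.6246+9.5961i
Z[4] = 5·(6.3541+0.3633i) + 1·(4.8541-1.1756i) = 36.6246+0.6409i

DFT(5x + 1y) = 5·X + 1·Y = [-6, 36.6246-0.6409i, -3.6246-9.5961i, -3.6246+9.5961i, 36.6246+0.6409i]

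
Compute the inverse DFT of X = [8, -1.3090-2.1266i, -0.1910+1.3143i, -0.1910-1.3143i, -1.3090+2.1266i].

x[n] = (1/5) Σ(k=0 to 4) X[k] · e^(2πikn/5)

Computing each x[n]:
x[0] = 1
x[1] = 2
x[2] = 3
x[3] = 1
x[4] = 1

x = [1, 2, 3, 1, 1]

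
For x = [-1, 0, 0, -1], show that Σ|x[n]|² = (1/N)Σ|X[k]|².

Time domain:
Σ|x[n]|² = |-1|² + |0|² + |0|² + |-1|² = 2.0000

Frequency domain:
(1/4)Σ|X[k]|² = (1/4)(|-2|² + |-1-1i|² + |0|² + |-1+1i|²) = (1/4)·8.0000 = 2.0000

Both sides agree, confirming Parseval's theorem.

Σ|x[n]|² = (1/N)Σ|X[k]|² = 2.0000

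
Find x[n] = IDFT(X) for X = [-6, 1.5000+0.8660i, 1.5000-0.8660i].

x[n] = (1/3) Σ(k=0 to 2) X[k] · e^(2πikn/3)

Computing each x[n]:
x[0] = -1
x[1] = -3
x[2] = -2

x = [-1, -3, -2]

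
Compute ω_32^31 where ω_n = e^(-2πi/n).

ω_32^31 = e^(-2πi·31/32)
= cos(-2π·31/32) + i·sin(-2π·31/32)
= cos(-62π/32) + i·sin(-62π/32)

ω_32^31 = cos(-62π/32) + i·sin(-62π/32) = 0.9808+0.1951i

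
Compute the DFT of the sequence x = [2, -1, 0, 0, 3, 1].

X[k] = Σ(n=0 to 5) x[n] · ω_6^(nk)
where ω_6 = e^(-2πi/6)

Computing each X[k]:
X[0] = 5
X[1] = 0.5000+4.3301i
X[2] = 0.5000-0.8660i
X[3] = 5
X[4] = 0.5000+0.8660i
X[5] = 0.5000-4.3301i

X = [5, 0.5000+4.3301i, 0.5000-0.8660i, 5, 0.5000+0.8660i, 0.5000-4.3301i]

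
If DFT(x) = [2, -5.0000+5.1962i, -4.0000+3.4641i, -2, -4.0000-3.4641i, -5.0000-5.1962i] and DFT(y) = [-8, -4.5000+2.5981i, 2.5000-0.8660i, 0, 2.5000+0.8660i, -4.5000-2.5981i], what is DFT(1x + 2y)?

By linearity: DFT(1x + 2y) = 1·DFT(x) + 2·DFT(y)
= 1·[2, -5.0000+5.1962i, -4.0000+3.4641i, -2, -4.0000-3.4641i, -5.0000-5.1962i] + 2·[-8, -4.5000+2.5981i, 2.5000-0.8660i, 0, 2.5000+0.8660i, -4.5000-2.5981i]

Computing element-wise:
Z[0] = 1·(2) + 2·(-8) = -14
Z[1] = 1·(-5.0000+5.1962i) + 2·(-4.5000+2.5981i) = -14.0000+10.3924i
Z[2] = 1·(-4.0000+3.4641i) + 2·(2.5000-0.8660i) = 1.0000+1.7321i
Z[3] = 1·(-2) + 2·(0) = -2
Z[4] = 1·(-4.0000-3.4641i) + 2·(2.5000+0.8660i) = 1.0000-1.7321i
Z[5] = 1·(-5.0000-5.1962i) + 2·(-4.5000-2.5981i) = -14.0000-10.3924i

DFT(1x + 2y) = 1·X + 2·Y = [-14, -14.0000+10.3924i, 1.0000+1.7321i, -2, 1.0000-1.7321i, -14.0000-10.3924i]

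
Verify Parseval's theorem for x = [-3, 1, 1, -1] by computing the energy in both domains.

Time domain:
Σ|x[n]|² = |-3|² + |1|² + |1|² + |-1|² = 12.0000

Frequency domain:
(1/4)Σ|X[k]|² = (1/4)(|-2|² + |-4-2i|² + |-2|² + |-4+2i|²) = (1/4)·48.0000 = 12.0000

Both sides agree, confirming Parseval's theorem.

Σ|x[n]|² = (1/N)Σ|X[k]|² = 12.0000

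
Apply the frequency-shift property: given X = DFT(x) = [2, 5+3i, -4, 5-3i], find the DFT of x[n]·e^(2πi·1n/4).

Modulation property: DFT(ω_4^(-1n)·x[n]) = X[(k-1) mod 4], so circularly shift X by 1 positions.

X[k-1] = [5-3i, 2, 5+3i, -4]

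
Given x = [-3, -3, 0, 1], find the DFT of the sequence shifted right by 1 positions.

Time shift by 1: X_shifted[k] = ω_4^(1k) · X[k]
Shifted x = [1, -3, -3, 0]

DFT(x[n-1]) = [-5, 4+3i, 1, 4-3i]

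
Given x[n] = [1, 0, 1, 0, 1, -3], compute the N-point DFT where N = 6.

X[k] = Σ(n=0 to 5) x[n] · ω_6^(nk)
where ω_6 = e^(-2πi/6)

Computing each X[k]:
X[0] = 0
X[1] = -1.5000-2.5981i
X[2] = 1.5000-2.5981i
X[3] = 6
X[4] = 1.5000+2.5981i
X[5] = -1.5000+2.5981i

X = [0, -1.5000-2.5981i, 1.5000-2.5981i, 6, 1.5000+2.5981i, -1.5000+2.5981i]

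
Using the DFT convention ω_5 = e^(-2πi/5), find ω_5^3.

ω_5^3 = e^(-2πi·3/5)
= cos(-2π·3/5) + i·sin(-2π·3/5)
= cos(-6π/5) + i·sin(-6π/5)

ω_5^3 = cos(-6π/5) + i·sin(-6π/5) = -0.8090+0.5878i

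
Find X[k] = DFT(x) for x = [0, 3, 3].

X[k] = Σ(n=0 to 2) x[n] · ω_3^(nk)
where ω_3 = e^(-2πi/3)

Computing each X[k]:
X[0] = 6
X[1] = -3
X[2] = -3

X = [6, -3, -3]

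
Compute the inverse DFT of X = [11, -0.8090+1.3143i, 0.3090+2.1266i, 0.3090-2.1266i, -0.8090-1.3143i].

x[n] = (1/5) Σ(k=0 to 4) X[k] · e^(2πikn/5)

Computing each x[n]:
x[0] = 2
x[1] = 1
x[2] = 3
x[3] = 2
x[4] = 3

x = [2, 1, 3, 2, 3]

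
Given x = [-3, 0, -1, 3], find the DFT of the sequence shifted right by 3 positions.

Time shift by 3: X_shifted[k] = ω_4^(3k) · X[k]
Shifted x = [0, -1, 3, -3]

DFT(x[n-3]) = [-1, -3-2i, 7, -3+2i]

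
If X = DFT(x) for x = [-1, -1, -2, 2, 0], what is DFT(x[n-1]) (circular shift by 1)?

Time shift by 1: X_shifted[k] = ω_5^(1k) · X[k]
Shifted x = [0, -1, -1, -2, 2]

DFT(x[n-1]) = [-2, 2.7361+2.2654i, -1.7361+2.7144i, -1.7361-2.7144i, 2.7361-2.2654i]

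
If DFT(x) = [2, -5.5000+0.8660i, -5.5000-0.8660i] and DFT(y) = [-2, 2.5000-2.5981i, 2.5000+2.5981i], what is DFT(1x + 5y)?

By linearity: DFT(1x + 5y) = 1·DFT(x) + 5·DFT(y)
= 1·[2, -5.5000+0.8660i, -5.5000-0.8660i] + 5·[-2, 2.5000-2.5981i, 2.5000+2.5981i]

Computing element-wise:
Z[0] = 1·(2) + 5·(-2) = -8
Z[1] = 1·(-5.5000+0.8660i) + 5·(2.5000-2.5981i) = 7.0000-12.1245i
Z[2] = 1·(-5.5000-0.8660i) + 5·(2.5000+2.5981i) = 7.0000+12.1245i

DFT(1x + 5y) = 1·X + 5·Y = [-8, 7.0000-12.1245i, 7.0000+12.1245i]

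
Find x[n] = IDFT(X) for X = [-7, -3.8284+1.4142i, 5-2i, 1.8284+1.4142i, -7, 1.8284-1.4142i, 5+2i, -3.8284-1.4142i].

x[n] = (1/8) Σ(k=0 to 7) X[k] · e^(2πikn/8)

Computing each x[n]:
x[0] = -1
x[1] = -1
x[2] = -3
x[3] = 0
x[4] = 0
x[5] = 2
x[6] = -3
x[7] = -1

x = [-1, -1, -3, 0, 0, 2, -3, -1]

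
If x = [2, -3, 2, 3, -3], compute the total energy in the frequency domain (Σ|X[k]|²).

Parseval: Σ|x[n]|² = (1/N)Σ|X[k]|², so Σ|X[k]|² = N·Σ|x[n]|² = 5·35.0000

Σ|X[k]|² = N·Σ|x[n]|² = 5·35.0000 = 175.0000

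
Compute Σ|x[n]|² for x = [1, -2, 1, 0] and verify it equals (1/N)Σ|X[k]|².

Time domain:
Σ|x[n]|² = |1|² + |-2|² + |1|² + |0|² = 6.0000

Frequency domain:
(1/4)Σ|X[k]|² = (1/4)(|0|² + |2i|² + |4|² + |-2i|²) = (1/4)·24.0000 = 6.0000

Both sides agree, confirming Parseval's theorem.

Σ|x[n]|² = (1/N)Σ|X[k]|² = 6.0000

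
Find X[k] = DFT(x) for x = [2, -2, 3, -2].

X[k] = Σ(n=0 to 3) x[n] · ω_4^(nk)
where ω_4 = e^(-2πi/4)

Computing each X[k]:
X[0] = 1
X[1] = -1
X[2] = 9
X[3] = -1

X = [1, -1, 9, -1]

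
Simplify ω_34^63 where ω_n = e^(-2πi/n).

Since ω_34^34 = 1, powers reduce modulo 34.
63 mod 34 = 29
So ω_34^63 = ω_34^29 = e^(-2πi·29/34)

ω_34^63 = ω_34^29 = 0.6026+0.7980i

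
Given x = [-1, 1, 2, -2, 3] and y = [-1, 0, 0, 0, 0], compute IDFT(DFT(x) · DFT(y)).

(x ⊛ y)[n] = Σ(m=0 to 4) x[m] · y[(n-m) mod 5]

Computing each output sample:
(x ⊛ y)[0] = 1
(x ⊛ y)[1] = -1
(x ⊛ y)[2] = -2
(x ⊛ y)[3] = 2
(x ⊛ y)[4] = -3

x ⊛ y = [1, -1, -2, 2, -3]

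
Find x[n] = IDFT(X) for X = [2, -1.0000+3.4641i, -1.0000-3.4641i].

x[n] = (1/3) Σ(k=0 to 2) X[k] · e^(2πikn/3)

Computing each x[n]:
x[0] = 0
x[1] = -1
x[2] = 3

x = [0, -1, 3]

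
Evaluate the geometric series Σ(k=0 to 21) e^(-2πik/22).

Sum of all nth roots of unity equals 0 for n > 1 (geometric series with r ≠ 1).

0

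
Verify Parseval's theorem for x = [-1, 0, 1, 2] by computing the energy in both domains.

Time domain:
Σ|x[n]|² = |-1|² + |0|² + |1|² + |2|² = 6.0000

Frequency domain:
(1/4)Σ|X[k]|² = (1/4)(|2|² + |-2+2i|² + |-2|² + |-2-2i|²) = (1/4)·24.0000 = 6.0000

Both sides agree, confirming Parseval's theorem.

Σ|x[n]|² = (1/N)Σ|X[k]|² = 6.0000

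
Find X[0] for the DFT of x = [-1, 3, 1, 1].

X[0] = Σ(n=0 to 3) x[n] · ω_4^0 = Σ x[n]
= (-1) + (3) + (1) + (1)

X[0] = 4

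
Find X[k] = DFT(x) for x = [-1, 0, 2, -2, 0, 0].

X[k] = Σ(n=0 to 5) x[n] · ω_6^(nk)
where ω_6 = e^(-2πi/6)

Computing each X[k]:
X[0] = -1
X[1] = -1.7321i
X[2] = -4.0000+1.7321i
X[3] = 3
X[4] = -4.0000-1.7321i
X[5] = 1.7321i

X = [-1, -1.7321i, -4.0000+1.7321i, 3, -4.0000-1.7321i, 1.7321i]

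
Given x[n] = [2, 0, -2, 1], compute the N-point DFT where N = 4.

X[k] = Σ(n=0 to 3) x[n] · ω_4^(nk)
where ω_4 = e^(-2πi/4)

Computing each X[k]:
X[0] = 1
X[1] = 4+1i
X[2] = -1
X[3] = 4-1i

X = [1, 4+1i, -1, 4-1i]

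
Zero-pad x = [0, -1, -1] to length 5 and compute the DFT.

Original 3-point DFT: [-2, 1, 1]
Zero-padded 5-point DFT provides frequency interpolation.

DFT_5([x, 0, ...]) = [-2, 0.5000+1.5388i, 0.5000-0.3633i, 0.5000+0.3633i, 0.5000-1.5388i]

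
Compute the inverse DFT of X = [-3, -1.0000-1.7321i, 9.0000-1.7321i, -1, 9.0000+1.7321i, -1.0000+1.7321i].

x[n] = (1/6) Σ(k=0 to 5) X[k] · e^(2πikn/6)

Computing each x[n]:
x[0] = 2
x[1] = -1
x[2] = -2
x[3] = 3
x[4] = -2
x[5] = -3

x = [2, -1, -2, 3, -2, -3]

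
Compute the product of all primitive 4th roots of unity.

The primitive 4th roots of unity are ω_4^k for k coprime to 4: k ∈ {1, 3}
Their product equals the constant term of the cyclotomic polynomial Φ_4(x) up to sign.
For n ≥ 3, the product of all primitive nth roots of unity is 1. (For n=1 it is 1; for n=2 it is -1.)

1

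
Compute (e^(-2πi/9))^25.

Since ω_9^9 = 1, powers reduce modulo 9.
25 mod 9 = 7
So ω_9^25 = ω_9^7 = e^(-2πi·7/9)

ω_9^25 = ω_9^7 = 0.1736+0.9848i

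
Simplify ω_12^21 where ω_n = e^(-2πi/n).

Since ω_12^12 = 1, powers reduce modulo 12.
21 mod 12 = 9
So ω_12^21 = ω_12^9 = e^(-2πi·9/12)

ω_12^21 = ω_12^9 = 1i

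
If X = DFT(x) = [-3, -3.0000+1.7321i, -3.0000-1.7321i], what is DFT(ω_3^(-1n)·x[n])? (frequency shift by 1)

Modulation property: DFT(ω_3^(-1n)·x[n]) = X[(k-1) mod 3], so circularly shift X by 1 positions.

X[k-1] = [-3.0000-1.7321i, -3, -3.0000+1.7321i]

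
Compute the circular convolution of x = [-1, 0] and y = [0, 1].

(x ⊛ y)[n] = Σ(m=0 to 1) x[m] · y[(n-m) mod 2]

Computing each output sample:
(x ⊛ y)[0] = 0
(x ⊛ y)[1] = -1

x ⊛ y = [0, -1]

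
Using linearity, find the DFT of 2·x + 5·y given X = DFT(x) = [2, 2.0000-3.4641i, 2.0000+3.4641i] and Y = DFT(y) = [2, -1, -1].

By linearity: DFT(2x + 5y) = 2·DFT(x) + 5·DFT(y)
= 2·[2, 2.0000-3.4641i, 2.0000+3.4641i] + 5·[2, -1, -1]

Computing element-wise:
Z[0] = 2·(2) + 5·(2) = 14
Z[1] = 2·(2.0000-3.4641i) + 5·(-1) = -1.0000-6.9282i
Z[2] = 2·(2.0000+3.4641i) + 5·(-1) = -1.0000+6.9282i

DFT(2x + 5y) = 2·X + 5·Y = [14, -1.0000-6.9282i, -1.0000+6.9282i]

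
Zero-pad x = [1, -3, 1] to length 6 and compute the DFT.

Original 3-point DFT: [-1, 2.0000+3.4641i, 2.0000-3.4641i]
Zero-padded 6-point DFT provides frequency interpolation.

DFT_6([x, 0, ...]) = [-1, -1.0000+1.7321i, 2.0000+3.4641i, 5, 2.0000-3.4641i, -1.0000-1.7321i]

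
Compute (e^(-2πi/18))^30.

Since ω_18^18 = 1, powers reduce modulo 18.
30 mod 18 = 12
So ω_18^30 = ω_18^12 = e^(-2πi·12/18)

ω_18^30 = ω_18^12 = -0.5000+0.8660i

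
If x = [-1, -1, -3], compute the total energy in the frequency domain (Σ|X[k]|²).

Parseval: Σ|x[n]|² = (1/N)Σ|X[k]|², so Σ|X[k]|² = N·Σ|x[n]|² = 3·11.0000

Σ|X[k]|² = N·Σ|x[n]|² = 3·11.0000 = 33.0000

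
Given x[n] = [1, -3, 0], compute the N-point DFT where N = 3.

X[k] = Σ(n=0 to 2) x[n] · ω_3^(nk)
where ω_3 = e^(-2πi/3)

Computing each X[k]:
X[0] = -2
X[1] = 2.5000+2.5981i
X[2] = 2.5000-2.5981i

X = [-2, 2.5000+2.5981i, 2.5000-2.5981i]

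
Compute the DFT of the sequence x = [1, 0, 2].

X[k] = Σ(n=0 to 2) x[n] · ω_3^(nk)
where ω_3 = e^(-2πi/3)

Computing each X[k]:
X[0] = 3
X[1] = 1.7321i
X[2] = -1.7321i

X = [3, 1.7321i, -1.7321i]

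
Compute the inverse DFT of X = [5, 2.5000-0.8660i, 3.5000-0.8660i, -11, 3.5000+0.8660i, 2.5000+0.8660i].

x[n] = (1/6) Σ(k=0 to 5) X[k] · e^(2πikn/6)

Computing each x[n]:
x[0] = 1
x[1] = 3
x[2] = -2
x[3] = 3
x[4] = -2
x[5] = 2

x = [1, 3, -2, 3, -2, 2]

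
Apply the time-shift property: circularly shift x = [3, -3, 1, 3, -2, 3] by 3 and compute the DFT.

Time shift by 3: X_shifted[k] = ω_6^(3k) · X[k]
Shifted x = [3, -2, 3, 3, -3, 1]

DFT(x[n-3]) = [5, -0.5000-2.5981i, 6.5000+7.7942i, 1, 6.5000-7.7942i, -0.5000+2.5981i]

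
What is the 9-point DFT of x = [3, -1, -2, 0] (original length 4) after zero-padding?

Original 4-point DFT: [0, 5+1i, 2, 5-1i]
Zero-padded 9-point DFT provides frequency interpolation.

DFT_9([x, 0, ...]) = [0, 1.8867+2.6124i, 4.7057+1.6688i, 4.5000-0.8660i, 2.4076-0.9436i, 2.4076+0.9436i, 4.5000+0.8660i, 4.7057-1.6688i, 1.8867-2.6124i]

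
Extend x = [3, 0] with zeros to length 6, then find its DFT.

Original 2-point DFT: [3, 3]
Zero-padded 6-point DFT provides frequency interpolation.

DFT_6([x, 0, ...]) = [3, 3, 3, 3, 3, 3]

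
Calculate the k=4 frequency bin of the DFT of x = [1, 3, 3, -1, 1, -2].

X[4] = Σ(n=0 to 5) x[n] · ω_6^(4n) where ω_6 = e^(-2πi/6)
= (1)·ω_6^0 + (3)·ω_6^4 + (3)·ω_6^8 + (-1)·ω_6^12 + (1)·ω_6^16 + (-2)·ω_6^20

X[4] = -2.5000+2.5981i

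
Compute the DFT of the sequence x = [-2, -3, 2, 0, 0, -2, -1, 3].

X[k] = Σ(n=0 to 7) x[n] · ω_8^(nk)
where ω_8 = e^(-2πi/8)

Computing each X[k]:
X[0] = -3
X[1] = -0.5858-0.1716i
X[2] = -3+8i
X[3] = -3.4142+5.8284i
X[4] = 1
X[5] = -3.4142-5.8284i
X[6] = -3-8i
X[7] = -0.5858+0.1716i

X = [-3, -0.5858-0.1716i, -3+8i, -3.4142+5.8284i, 1, -3.4142-5.8284i, -3-8i, -0.5858+0.1716i]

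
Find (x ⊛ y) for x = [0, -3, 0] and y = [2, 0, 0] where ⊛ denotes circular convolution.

(x ⊛ y)[n] = Σ(m=0 to 2) x[m] · y[(n-m) mod 3]

Computing each output sample:
(x ⊛ y)[0] = 0
(x ⊛ y)[1] = -6
(x ⊛ y)[2] = 0

x ⊛ y = [0, -6, 0]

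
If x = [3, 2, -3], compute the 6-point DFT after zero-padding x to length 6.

Original 3-point DFT: [2, 3.5000-4.3301i, 3.5000+4.3301i]
Zero-padded 6-point DFT provides frequency interpolation.

DFT_6([x, 0, ...]) = [2, 5.5000+0.8660i, 3.5000-4.3301i, -2, 3.5000+4.3301i, 5.5000-0.8660i]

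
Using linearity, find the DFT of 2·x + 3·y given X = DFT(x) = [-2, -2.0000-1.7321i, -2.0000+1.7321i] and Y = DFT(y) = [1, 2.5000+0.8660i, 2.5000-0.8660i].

By linearity: DFT(2x + 3y) = 2·DFT(x) + 3·DFT(y)
= 2·[-2, -2.0000-1.7321i, -2.0000+1.7321i] + 3·[1, 2.5000+0.8660i, 2.5000-0.8660i]

Computing element-wise:
Z[0] = 2·(-2) + 3·(1) = -1
Z[1] = 2·(-2.0000-1.7321i) + 3·(2.5000+0.8660i) = 3.5000-0.8662i
Z[2] = 2·(-2.0000+1.7321i) + 3·(2.5000-0.8660i) = 3.5000+0.8662i

DFT(2x + 3y) = 2·X + 3·Y = [-1, 3.5000-0.8662i, 3.5000+0.8662i]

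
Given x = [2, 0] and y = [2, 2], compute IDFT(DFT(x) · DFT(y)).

(x ⊛ y)[n] = Σ(m=0 to 1) x[m] · y[(n-m) mod 2]

Computing each output sample:
(x ⊛ y)[0] = 4
(x ⊛ y)[1] = 4

x ⊛ y = [4, 4]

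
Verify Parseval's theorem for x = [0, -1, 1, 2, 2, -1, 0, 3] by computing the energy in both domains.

Time domain:
Σ|x[n]|² = |0|² + |-1|² + |1|² + |2|² + |2|² + |-1|² + |0|² + |3|² = 20.0000

Frequency domain:
(1/8)Σ|X[k]|² = (1/8)(|6|² + |-1.2929-0.2929i|² + |1+7i|² + |-2.7071+1.7071i|² + |0|² + |-2.7071-1.7071i|² + |1-7i|² + |-1.2929+0.2929i|²) = (1/8)·160.0000 = 20.0000

Both sides agree, confirming Parseval's theorem.

Σ|x[n]|² = (1/N)Σ|X[k]|² = 20.0000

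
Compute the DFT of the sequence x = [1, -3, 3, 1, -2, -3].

X[k] = Σ(n=0 to 5) x[n] · ω_6^(nk)
where ω_6 = e^(-2πi/6)

Computing each X[k]:
X[0] = -3
X[1] = -3.5000-4.3301i
X[2] = 4.5000+4.3301i
X[3] = 7
X[4] = 4.5000-4.3301i
X[5] = -3.5000+4.3301i

X = [-3, -3.5000-4.3301i, 4.5000+4.3301i, 7, 4.5000-4.3301i, -3.5000+4.3301i]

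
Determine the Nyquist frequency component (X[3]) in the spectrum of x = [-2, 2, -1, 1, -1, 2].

X[3] = Σ(n=0 to 5) x[n] · ω_6^(3n) where ω_6 = e^(-2πi/6)
= (-2)·ω_6^0 + (2)·ω_6^3 + (-1)·ω_6^6 + (1)·ω_6^9 + (-1)·ω_6^12 + (2)·ω_6^15

X[3] = -9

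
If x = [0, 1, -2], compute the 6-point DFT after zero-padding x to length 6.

Original 3-point DFT: [-1, 0.5000-2.5981i, 0.5000+2.5981i]
Zero-padded 6-point DFT provides frequency interpolation.

DFT_6([x, 0, ...]) = [-1, 1.5000+0.8660i, 0.5000-2.5981i, -3, 0.5000+2.5981i, 1.5000-0.8660i]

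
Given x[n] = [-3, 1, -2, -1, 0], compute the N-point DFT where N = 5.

X[k] = Σ(n=0 to 4) x[n] · ω_5^(nk)
where ω_5 = e^(-2πi/5)

Computing each X[k]:
X[0] = -5
X[1] = -0.2639-0.3633i
X[2] = -4.7361-1.5388i
X[3] = -4.7361+1.5388i
X[4] = -0.2639+0.3633i

X = [-5, -0.2639-0.3633i, -4.7361-1.5388i, -4.7361+1.5388i, -0.2639+0.3633i]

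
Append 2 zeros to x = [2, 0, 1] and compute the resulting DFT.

Original 3-point DFT: [3, 1.5000+0.8660i, 1.5000-0.8660i]
Zero-padded 5-point DFT provides frequency interpolation.

DFT_5([x, 0, ...]) = [3, 1.1910-0.5878i, 2.3090+0.9511i, 2.3090-0.9511i, 1.1910+0.5878i]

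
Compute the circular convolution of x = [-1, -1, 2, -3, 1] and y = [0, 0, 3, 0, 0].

(x ⊛ y)[n] = Σ(m=0 to 4) x[m] · y[(n-m) mod 5]

Computing each output sample:
(x ⊛ y)[0] = -9
(x ⊛ y)[1] = 3
(x ⊛ y)[2] = -3
(x ⊛ y)[3] = -3
(x ⊛ y)[4] = 6

x ⊛ y = [-9, 3, -3, -3, 6]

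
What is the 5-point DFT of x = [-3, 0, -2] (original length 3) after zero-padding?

Original 3-point DFT: [-5, -2.0000-1.7321i, -2.0000+1.7321i]
Zero-padded 5-point DFT provides frequency interpolation.

DFT_5([x, 0, ...]) = [-5, -1.3820+1.1756i, -3.6180-1.9021i, -3.6180+1.9021i, -1.3820-1.1756i]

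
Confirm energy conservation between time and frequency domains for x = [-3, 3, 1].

Time domain:
Σ|x[n]|² = |-3|² + |3|² + |1|² = 19.0000

Frequency domain:
(1/3)Σ|X[k]|² = (1/3)(|1|² + |-5.0000-1.7321i|² + |-5.0000+1.7321i|²) = (1/3)·57.0000 = 19.0000

Both sides agree, confirming Parseval's theorem.

Σ|x[n]|² = (1/N)Σ|X[k]|² = 19.0000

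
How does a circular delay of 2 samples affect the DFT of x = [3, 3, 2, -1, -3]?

Time shift by 2: X_shifted[k] = ω_5^(2k) · X[k]
Shifted x = [-1, -3, 3, 3, 2]

DFT(x[n-2]) = [4, -6.1631+4.7553i, 1.6631+2.9389i, 1.6631-2.9389i, -6.1631-4.7553i]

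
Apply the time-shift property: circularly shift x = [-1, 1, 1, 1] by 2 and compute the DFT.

Time shift by 2: X_shifted[k] = ω_4^(2k) · X[k]
Shifted x = [1, 1, -1, 1]

DFT(x[n-2]) = [2, 2, -2, 2]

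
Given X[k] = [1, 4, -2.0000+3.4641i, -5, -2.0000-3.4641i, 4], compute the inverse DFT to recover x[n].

x[n] = (1/6) Σ(k=0 to 5) X[k] · e^(2πikn/6)

Computing each x[n]:
x[0] = 0
x[1] = 1
x[2] = 0
x[3] = -1
x[4] = -2
x[5] = 3

x = [0, 1, 0, -1, -2, 3]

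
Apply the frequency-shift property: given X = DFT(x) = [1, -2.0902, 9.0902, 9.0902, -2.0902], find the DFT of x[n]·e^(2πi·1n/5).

Modulation property: DFT(ω_5^(-1n)·x[n]) = X[(k-1) mod 5], so circularly shift X by 1 positions.

X[k-1] = [-2.0902, 1, -2.0902, 9.0902, 9.0902]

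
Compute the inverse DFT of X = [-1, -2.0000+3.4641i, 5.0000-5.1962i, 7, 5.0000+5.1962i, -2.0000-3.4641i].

x[n] = (1/6) Σ(k=0 to 5) X[k] · e^(2πikn/6)

Computing each x[n]:
x[0] = 2
x[1] = -2
x[2] = -2
x[3] = 1
x[4] = 3
x[5] = -3

x = [2, -2, -2, 1, 3, -3]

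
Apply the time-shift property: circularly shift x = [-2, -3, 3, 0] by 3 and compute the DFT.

Time shift by 3: X_shifted[k] = ω_4^(3k) · X[k]
Shifted x = [-3, 3, 0, -2]

DFT(x[n-3]) = [-2, -3-5i, -4, -3+5i]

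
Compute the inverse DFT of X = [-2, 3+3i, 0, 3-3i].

x[n] = (1/4) Σ(k=0 to 3) X[k] · e^(2πikn/4)

Computing each x[n]:
x[0] = 1
x[1] = -2
x[2] = -2
x[3] = 1

x = [1, -2, -2, 1]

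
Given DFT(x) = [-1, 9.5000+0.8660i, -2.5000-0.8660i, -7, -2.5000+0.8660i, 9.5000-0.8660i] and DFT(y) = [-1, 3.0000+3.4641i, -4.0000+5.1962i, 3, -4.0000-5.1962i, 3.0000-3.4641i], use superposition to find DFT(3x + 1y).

By linearity: DFT(3x + 1y) = 3·DFT(x) + 1·DFT(y)
= 3·[-1, 9.5000+0.8660i, -2.5000-0.8660i, -7, -2.5000+0.8660i, 9.5000-0.8660i] + 1·[-1, 3.0000+3.4641i, -4.0000+5.1962i, 3, -4.0000-5.1962i, 3.0000-3.4641i]

Computing element-wise:
Z[0] = 3·(-1) + 1·(-1) = -4
Z[1] = 3·(9.5000+0.8660i) + 1·(3.0000+3.4641i) = 31.5000+6.0621i
Z[2] = 3·(-2.5000-0.8660i) + 1·(-4.0000+5.1962i) = -11.5000+2.5982i
Z[3] = 3·(-7) + 1·(3) = -18
Z[4] = 3·(-2.5000+0.8660i) + 1·(-4.0000-5.1962i) = -11.5000-2.5982i
Z[5] = 3·(9.5000-0.8660i) + 1·(3.0000-3.4641i) = 31.5000-6.0621i

DFT(3x + 1y) = 3·X + 1·Y = [-4, 31.5000+6.0621i, -11.5000+2.5982i, -18, -11.5000-2.5982i, 31.5000-6.0621i]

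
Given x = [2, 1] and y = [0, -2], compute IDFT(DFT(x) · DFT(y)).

(x ⊛ y)[n] = Σ(m=0 to 1) x[m] · y[(n-m) mod 2]

Computing each output sample:
(x ⊛ y)[0] = -2
(x ⊛ y)[1] = -4

x ⊛ y = [-2, -4]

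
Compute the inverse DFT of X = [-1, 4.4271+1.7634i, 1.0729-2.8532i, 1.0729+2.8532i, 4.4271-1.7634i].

x[n] = (1/5) Σ(k=0 to 4) X[k] · e^(2πikn/5)

Computing each x[n]:
x[0] = 2
x[1] = 0
x[2] = -3
x[3] = 0
x[4] = 0

x = [2, 0, -3, 0, 0]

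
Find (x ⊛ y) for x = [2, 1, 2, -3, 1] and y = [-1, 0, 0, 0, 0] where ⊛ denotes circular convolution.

(x ⊛ y)[n] = Σ(m=0 to 4) x[m] · y[(n-m) mod 5]

Computing each output sample:
(x ⊛ y)[0] = -2
(x ⊛ y)[1] = -1
(x ⊛ y)[2] = -2
(x ⊛ y)[3] = 3
(x ⊛ y)[4] = -1

x ⊛ y = [-2, -1, -2, 3, -1]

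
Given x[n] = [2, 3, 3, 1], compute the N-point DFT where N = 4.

X[k] = Σ(n=0 to 3) x[n] · ω_4^(nk)
where ω_4 = e^(-2πi/4)

Computing each X[k]:
X[0] = 9
X[1] = -1-2i
X[2] = 1
X[3] = -1+2i

X = [9, -1-2i, 1, -1+2i]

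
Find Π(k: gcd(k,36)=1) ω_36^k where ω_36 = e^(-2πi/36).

The primitive 36th roots of unity are ω_36^k for k coprime to 36: k ∈ {1, 5, 7, 11, 13, 17, 19, 23, 25, 29, 31, 35}
Their product equals the constant term of the cyclotomic polynomial Φ_36(x) up to sign.
For n ≥ 3, the product of all primitive nth roots of unity is 1. (For n=1 it is 1; for n=2 it is -1.)

1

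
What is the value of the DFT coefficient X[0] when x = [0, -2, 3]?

X[0] = Σ(n=0 to 2) x[n] · ω_3^0 = Σ x[n]
= (0) + (-2) + (3)

X[0] = 1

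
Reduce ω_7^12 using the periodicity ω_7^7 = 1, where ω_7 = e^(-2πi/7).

Since ω_7^7 = 1, powers reduce modulo 7.
12 mod 7 = 5
So ω_7^12 = ω_7^5 = e^(-2πi·5/7)

ω_7^12 = ω_7^5 = -0.2225+0.9749i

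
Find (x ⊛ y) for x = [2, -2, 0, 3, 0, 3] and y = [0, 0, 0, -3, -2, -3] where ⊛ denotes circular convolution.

(x ⊛ y)[n] = Σ(m=0 to 5) x[m] · y[(n-m) mod 6]

Computing each output sample:
(x ⊛ y)[0] = -3
(x ⊛ y)[1] = -6
(x ⊛ y)[2] = -18
(x ⊛ y)[3] = -12
(x ⊛ y)[4] = -7
(x ⊛ y)[5] = -2

x ⊛ y = [-3, -6, -18, -12, -7, -2]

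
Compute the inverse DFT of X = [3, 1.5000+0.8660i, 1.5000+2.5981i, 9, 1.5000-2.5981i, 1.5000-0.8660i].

x[n] = (1/6) Σ(k=0 to 5) X[k] · e^(2πikn/6)

Computing each x[n]:
x[0] = 3
x[1] = -2
x[2] = 2
x[3] = -1
x[4] = 1
x[5] = 0

x = [3, -2, 2, -1, 1, 0]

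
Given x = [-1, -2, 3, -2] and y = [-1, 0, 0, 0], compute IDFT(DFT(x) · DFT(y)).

(x ⊛ y)[n] = Σ(m=0 to 3) x[m] · y[(n-m) mod 4]

Computing each output sample:
(x ⊛ y)[0] = 1
(x ⊛ y)[1] = 2
(x ⊛ y)[2] = -3
(x ⊛ y)[3] = 2

x ⊛ y = [1, 2, -3, 2]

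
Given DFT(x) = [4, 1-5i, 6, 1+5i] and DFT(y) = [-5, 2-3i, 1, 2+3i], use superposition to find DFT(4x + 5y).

By linearity: DFT(4x + 5y) = 4·DFT(x) + 5·DFT(y)
= 4·[4, 1-5i, 6, 1+5i] + 5·[-5, 2-3i, 1, 2+3i]

Computing element-wise:
Z[0] = 4·(4) + 5·(-5) = -9
Z[1] = 4·(1-5i) + 5·(2-3i) = 14-35i
Z[2] = 4·(6) + 5·(1) = 29
Z[3] = 4·(1+5i) + 5·(2+3i) = 14+35i

DFT(4x + 5y) = 4·X + 5·Y = [-9, 14-35i, 29, 14+35i]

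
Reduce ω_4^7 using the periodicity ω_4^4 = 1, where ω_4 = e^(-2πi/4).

Since ω_4^4 = 1, powers reduce modulo 4.
7 mod 4 = 3
So ω_4^7 = ω_4^3 = e^(-2πi·3/4)

ω_4^7 = ω_4^3 = 1i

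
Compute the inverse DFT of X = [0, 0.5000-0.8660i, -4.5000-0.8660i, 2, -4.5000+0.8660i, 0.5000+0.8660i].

x[n] = (1/6) Σ(k=0 to 5) X[k] · e^(2πikn/6)

Computing each x[n]:
x[0] = -1
x[1] = 1
x[2] = 1
x[3] = -2
x[4] = 1
x[5] = 0

x = [-1, 1, 1, -2, 1, 0]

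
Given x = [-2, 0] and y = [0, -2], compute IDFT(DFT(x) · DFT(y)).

(x ⊛ y)[n] = Σ(m=0 to 1) x[m] · y[(n-m) mod 2]

Computing each output sample:
(x ⊛ y)[0] = 0
(x ⊛ y)[1] = 4

x ⊛ y = [0, 4]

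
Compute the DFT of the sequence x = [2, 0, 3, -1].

X[k] = Σ(n=0 to 3) x[n] · ω_4^(nk)
where ω_4 = e^(-2πi/4)

Computing each X[k]:
X[0] = 4
X[1] = -1-1i
X[2] = 6
X[3] = -1+1i

X = [4, -1-1i, 6, -1+1i]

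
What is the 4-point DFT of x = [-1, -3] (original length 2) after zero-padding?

Original 2-point DFT: [-4, 2]
Zero-padded 4-point DFT provides frequency interpolation.

DFT_4([x, 0, ...]) = [-4, -1+3i, 2, -1-3i]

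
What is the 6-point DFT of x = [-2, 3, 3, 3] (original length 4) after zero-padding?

Original 4-point DFT: [7, -5, -5, -5]
Zero-padded 6-point DFT provides frequency interpolation.

DFT_6([x, 0, ...]) = [7, -5.0000-5.1962i, -2, -5, -2, -5.0000+5.1962i]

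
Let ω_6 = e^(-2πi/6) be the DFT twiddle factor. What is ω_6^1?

ω_6^1 = e^(-2πi·1/6)
= cos(-2π·1/6) + i·sin(-2π·1/6)
= cos(-2π/6) + i·sin(-2π/6)

ω_6^1 = cos(-2π/6) + i·sin(-2π/6) = 0.5000-0.8660i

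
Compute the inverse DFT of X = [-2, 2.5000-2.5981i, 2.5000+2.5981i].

x[n] = (1/3) Σ(k=0 to 2) X[k] · e^(2πikn/3)

Computing each x[n]:
x[0] = 1
x[1] = 0
x[2] = -3

x = [1, 0, -3]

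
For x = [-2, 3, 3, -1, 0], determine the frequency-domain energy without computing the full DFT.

Parseval: Σ|x[n]|² = (1/N)Σ|X[k]|², so Σ|X[k]|² = N·Σ|x[n]|² = 5·23.0000

Σ|X[k]|² = N·Σ|x[n]|² = 5·23.0000 = 115.0000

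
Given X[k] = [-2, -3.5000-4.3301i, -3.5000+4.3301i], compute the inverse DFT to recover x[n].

x[n] = (1/3) Σ(k=0 to 2) X[k] · e^(2πikn/3)

Computing each x[n]:
x[0] = -3
x[1] = 3
x[2] = -2

x = [-3, 3, -2]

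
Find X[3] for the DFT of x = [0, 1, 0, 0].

X[3] = Σ(n=0 to 3) x[n] · ω_4^(3n) where ω_4 = e^(-2πi/4)
= (0)·ω_4^0 + (1)·ω_4^3 + (0)·ω_4^6 + (0)·ω_4^9

X[3] = 1i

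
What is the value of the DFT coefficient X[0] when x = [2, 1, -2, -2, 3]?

X[0] = Σ(n=0 to 4) x[n] · ω_5^0 = Σ x[n]
= (2) + (1) + (-2) + (-2) + (3)

X[0] = 2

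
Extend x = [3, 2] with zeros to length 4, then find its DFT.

Original 2-point DFT: [5, 1]
Zero-padded 4-point DFT provides frequency interpolation.

DFT_4([x, 0, ...]) = [5, 3-2i, 1, 3+2i]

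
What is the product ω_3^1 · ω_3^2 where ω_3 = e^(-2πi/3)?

The primitive 3rd roots of unity are ω_3^k for k coprime to 3: k ∈ {1, 2}
Their product equals the constant term of the cyclotomic polynomial Φ_3(x) up to sign.
For n ≥ 3, the product of all primitive nth roots of unity is 1. (For n=1 it is 1; for n=2 it is -1.)

1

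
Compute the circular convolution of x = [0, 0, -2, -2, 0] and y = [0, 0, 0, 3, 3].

(x ⊛ y)[n] = Σ(m=0 to 4) x[m] · y[(n-m) mod 5]

Computing each output sample:
(x ⊛ y)[0] = -6
(x ⊛ y)[1] = -12
(x ⊛ y)[2] = -6
(x ⊛ y)[3] = 0
(x ⊛ y)[4] = 0

x ⊛ y = [-6, -12, -6, 0, 0]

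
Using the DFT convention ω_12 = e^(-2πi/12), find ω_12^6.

ω_12^6 = e^(-2πi·6/12)
= cos(-2π·6/12) + i·sin(-2π·6/12)
= cos(-12π/12) + i·sin(-12π/12)

ω_12^6 = cos(-12π/12) + i·sin(-12π/12) = -1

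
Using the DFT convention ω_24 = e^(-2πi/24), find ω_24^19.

ω_24^19 = e^(-2πi·19/24)
= cos(-2π·19/24) + i·sin(-2π·19/24)
= cos(-38π/24) + i·sin(-38π/24)

ω_24^19 = cos(-38π/24) + i·sin(-38π/24) = 0.2588+0.9659i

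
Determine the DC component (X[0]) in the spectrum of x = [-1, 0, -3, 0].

X[0] = Σ(n=0 to 3) x[n] · ω_4^0 = Σ x[n]
= (-1) + (0) + (-3) + (0)

X[0] = -4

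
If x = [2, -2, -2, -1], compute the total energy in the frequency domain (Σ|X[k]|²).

Parseval: Σ|x[n]|² = (1/N)Σ|X[k]|², so Σ|X[k]|² = N·Σ|x[n]|² = 4·13.0000

Σ|X[k]|² = N·Σ|x[n]|² = 4·13.0000 = 52.0000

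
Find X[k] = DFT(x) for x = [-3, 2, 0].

X[k] = Σ(n=0 to 2) x[n] · ω_3^(nk)
where ω_3 = e^(-2πi/3)

Computing each X[k]:
X[0] = -1
X[1] = -4.0000-1.7321i
X[2] = -4.0000+1.7321i

X = [-1, -4.0000-1.7321i, -4.0000+1.7321i]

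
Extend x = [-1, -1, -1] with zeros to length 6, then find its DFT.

Original 3-point DFT: [-3, 0, 0]
Zero-padded 6-point DFT provides frequency interpolation.

DFT_6([x, 0, ...]) = [-3, -1.0000+1.7321i, 0, -1, 0, -1.0000-1.7321i]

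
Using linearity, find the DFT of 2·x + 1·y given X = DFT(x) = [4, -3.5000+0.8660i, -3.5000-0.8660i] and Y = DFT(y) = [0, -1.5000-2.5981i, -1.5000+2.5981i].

By linearity: DFT(2x + 1y) = 2·DFT(x) + 1·DFT(y)
= 2·[4, -3.5000+0.8660i, -3.5000-0.8660i] + 1·[0, -1.5000-2.5981i, -1.5000+2.5981i]

Computing element-wise:
Z[0] = 2·(4) + 1·(0) = 8
Z[1] = 2·(-3.5000+0.8660i) + 1·(-1.5000-2.5981i) = -8.5000-0.8661i
Z[2] = 2·(-3.5000-0.8660i) + 1·(-1.5000+2.5981i) = -8.5000+0.8661i

DFT(2x + 1y) = 2·X + 1·Y = [8, -8.5000-0.8661i, -8.5000+0.8661i]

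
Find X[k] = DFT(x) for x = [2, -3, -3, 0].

X[k] = Σ(n=0 to 3) x[n] · ω_4^(nk)
where ω_4 = e^(-2πi/4)

Computing each X[k]:
X[0] = -4
X[1] = 5+3i
X[2] = 2
X[3] = 5-3i

X = [-4, 5+3i, 2, 5-3i]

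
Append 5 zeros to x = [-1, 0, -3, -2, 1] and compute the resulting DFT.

Original 5-point DFT: [-5, 3.3541+1.5388i, -3.3541-0.3633i, -3.3541+0.3633i, 3.3541-1.5388i]
Zero-padded 10-point DFT provides frequency interpolation.

DFT_10([x, 0, ...]) = [-5, -2.1180+4.1675i, 3.3541+1.5388i, 0.1180-3.8900i, -3.3541-0.3633i, -1, -3.3541+0.3633i, 0.1180+3.8900i, 3.3541-1.5388i, -2.1180-4.1675i]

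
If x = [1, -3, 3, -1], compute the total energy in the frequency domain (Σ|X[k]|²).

Parseval: Σ|x[n]|² = (1/N)Σ|X[k]|², so Σ|X[k]|² = N·Σ|x[n]|² = 4·20.0000

Σ|X[k]|² = N·Σ|x[n]|² = 4·20.0000 = 80.0000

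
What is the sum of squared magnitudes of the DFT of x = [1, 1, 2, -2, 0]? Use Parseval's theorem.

Parseval: Σ|x[n]|² = (1/N)Σ|X[k]|², so Σ|X[k]|² = N·Σ|x[n]|² = 5·10.0000

Σ|X[k]|² = N·Σ|x[n]|² = 5·10.0000 = 50.0000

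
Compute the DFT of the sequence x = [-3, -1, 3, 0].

X[k] = Σ(n=0 to 3) x[n] · ω_4^(nk)
where ω_4 = e^(-2πi/4)

Computing each X[k]:
X[0] = -1
X[1] = -6+1i
X[2] = 1
X[3] = -6-1i

X = [-1, -6+1i, 1, -6-1i]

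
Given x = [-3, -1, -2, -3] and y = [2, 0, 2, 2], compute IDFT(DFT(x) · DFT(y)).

(x ⊛ y)[n] = Σ(m=0 to 3) x[m] · y[(n-m) mod 4]

Computing each output sample:
(x ⊛ y)[0] = -12
(x ⊛ y)[1] = -12
(x ⊛ y)[2] = -16
(x ⊛ y)[3] = -14

x ⊛ y = [-12, -12, -16, -14]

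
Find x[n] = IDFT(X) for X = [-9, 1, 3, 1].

x[n] = (1/4) Σ(k=0 to 3) X[k] · e^(2πikn/4)

Computing each x[n]:
x[0] = -1
x[1] = -3
x[2] = -2
x[3] = -3

x = [-1, -3, -2, -3]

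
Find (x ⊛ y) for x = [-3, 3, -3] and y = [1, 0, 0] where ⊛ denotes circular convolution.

(x ⊛ y)[n] = Σ(m=0 to 2) x[m] · y[(n-m) mod 3]

Computing each output sample:
(x ⊛ y)[0] = -3
(x ⊛ y)[1] = 3
(x ⊛ y)[2] = -3

x ⊛ y = [-3, 3, -3]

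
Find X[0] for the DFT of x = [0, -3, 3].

X[0] = Σ(n=0 to 2) x[n] · ω_3^0 = Σ x[n]
= (0) + (-3) + (3)

X[0] = 0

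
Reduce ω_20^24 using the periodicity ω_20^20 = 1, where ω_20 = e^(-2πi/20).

Since ω_20^20 = 1, powers reduce modulo 20.
24 mod 20 = 4
So ω_20^24 = ω_20^4 = e^(-2πi·4/20)

ω_20^24 = ω_20^4 = 0.3090-0.9511i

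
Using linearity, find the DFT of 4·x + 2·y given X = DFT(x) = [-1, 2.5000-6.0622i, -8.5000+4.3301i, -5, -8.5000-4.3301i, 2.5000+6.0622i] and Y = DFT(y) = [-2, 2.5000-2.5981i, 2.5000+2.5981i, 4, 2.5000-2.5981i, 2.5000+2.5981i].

By linearity: DFT(4x + 2y) = 4·DFT(x) + 2·DFT(y)
= 4·[-1, 2.5000-6.0622i, -8.5000+4.3301i, -5, -8.5000-4.3301i, 2.5000+6.0622i] + 2·[-2, 2.5000-2.5981i, 2.5000+2.5981i, 4, 2.5000-2.5981i, 2.5000+2.5981i]

Computing element-wise:
Z[0] = 4·(-1) + 2·(-2) = -8
Z[1] = 4·(2.5000-6.0622i) + 2·(2.5000-2.5981i) = 15.0000-29.4450i
Z[2] = 4·(-8.5000+4.3301i) + 2·(2.5000+2.5981i) = -29.0000+22.5166i
Z[3] = 4·(-5) + 2·(4) = -12
Z[4] = 4·(-8.5000-4.3301i) + 2·(2.5000-2.5981i) = -29.0000-22.5166i
Z[5] = 4·(2.5000+6.0622i) + 2·(2.5000+2.5981i) = 15.0000+29.4450i

DFT(4x + 2y) = 4·X + 2·Y = [-8, 15.0000-29.4450i, -29.0000+22.5166i, -12, -29.0000-22.5166i, 15.0000+29.4450i]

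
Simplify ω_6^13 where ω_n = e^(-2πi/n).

Since ω_6^6 = 1, powers reduce modulo 6.
13 mod 6 = 1
So ω_6^13 = ω_6^1 = e^(-2πi·1/6)

ω_6^13 = ω_6^1 = 0.5000-0.8660i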